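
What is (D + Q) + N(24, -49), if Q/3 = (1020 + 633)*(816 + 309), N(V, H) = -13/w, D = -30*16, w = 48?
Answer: 267762947/48 ≈ 5.5784e+6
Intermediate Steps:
D = -480
N(V, H) = -13/48
Q = 5578875 (Q = 3*((1020 + 633)*(816 + 309)) = 3*(1653*1125) = 3*1859625 = 5578875)
(D + Q) + N(24, -49) = (-480 + 5578875) - 13/48 = 5578395 - 13/48 = 267762947/48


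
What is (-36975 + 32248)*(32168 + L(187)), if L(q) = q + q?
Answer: -153826034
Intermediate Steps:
L(q) = 2*q
(-36975 + 32248)*(32168 + L(187)) = (-36975 + 32248)*(32168 + 2*187) = -4727*(32168 + 374) = -4727*32542 = -153826034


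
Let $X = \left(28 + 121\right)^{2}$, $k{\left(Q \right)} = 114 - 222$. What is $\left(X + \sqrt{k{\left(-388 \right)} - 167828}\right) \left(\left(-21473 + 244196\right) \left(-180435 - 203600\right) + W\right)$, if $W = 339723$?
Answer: $-1898920077407982 - 5474117605248 i \sqrt{41} \approx -1.8989 \cdot 10^{15} - 3.5051 \cdot 10^{13} i$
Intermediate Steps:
$k{\left(Q \right)} = -108$
$X = 22201$ ($X = 149^{2} = 22201$)
$\left(X + \sqrt{k{\left(-388 \right)} - 167828}\right) \left(\left(-21473 + 244196\right) \left(-180435 - 203600\right) + W\right) = \left(22201 + \sqrt{-108 - 167828}\right) \left(\left(-21473 + 244196\right) \left(-180435 - 203600\right) + 339723\right) = \left(22201 + \sqrt{-167936}\right) \left(222723 \left(-384035\right) + 339723\right) = \left(22201 + 64 i \sqrt{41}\right) \left(-85533427305 + 339723\right) = \left(22201 + 64 i \sqrt{41}\right) \left(-85533087582\right) = -1898920077407982 - 5474117605248 i \sqrt{41}$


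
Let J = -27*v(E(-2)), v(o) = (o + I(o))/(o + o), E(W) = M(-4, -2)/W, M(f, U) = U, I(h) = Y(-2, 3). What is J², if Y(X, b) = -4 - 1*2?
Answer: 18225/4 ≈ 4556.3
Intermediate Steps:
Y(X, b) = -6 (Y(X, b) = -4 - 2 = -6)
I(h) = -6
E(W) = -2/W
v(o) = (-6 + o)/(2*o) (v(o) = (o - 6)/(o + o) = (-6 + o)/((2*o)) = (-6 + o)*(1/(2*o)) = (-6 + o)/(2*o))
J = 135/2 (J = -27*(-6 - 2/(-2))/(2*((-2/(-2)))) = -27*(-6 - 2*(-½))/(2*((-2*(-½)))) = -27*(-6 + 1)/(2*1) = -27*(-5)/2 = -27*(-5/2) = 135/2 ≈ 67.500)
J² = (135/2)² = 18225/4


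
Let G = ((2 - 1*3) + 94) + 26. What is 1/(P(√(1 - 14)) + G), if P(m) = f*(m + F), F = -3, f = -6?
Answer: 137/19237 + 6*I*√13/19237 ≈ 0.0071217 + 0.0011246*I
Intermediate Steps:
G = 119 (G = ((2 - 3) + 94) + 26 = (-1 + 94) + 26 = 93 + 26 = 119)
P(m) = 18 - 6*m (P(m) = -6*(m - 3) = -6*(-3 + m) = 18 - 6*m)
1/(P(√(1 - 14)) + G) = 1/((18 - 6*√(1 - 14)) + 119) = 1/((18 - 6*I*√13) + 119) = 1/(137 - 6*I*√13)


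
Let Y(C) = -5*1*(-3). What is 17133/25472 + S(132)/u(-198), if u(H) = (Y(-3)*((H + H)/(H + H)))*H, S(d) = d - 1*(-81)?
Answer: 7576579/12608640 ≈ 0.60090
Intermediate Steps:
S(d) = 81 + d (S(d) = d + 81 = 81 + d)
Y(C) = 15 (Y(C) = -5*(-3) = 15)
u(H) = 15*H (u(H) = (15*((H + H)/(H + H)))*H = (15*((2*H)/((2*H))))*H = (15*((2*H)*(1/(2*H))))*H = (15*1)*H = 15*H)
17133/25472 + S(132)/u(-198) = 17133/25472 + (81 + 132)/((15*(-198))) = 17133*(1/25472) + 213/(-2970) = 17133/25472 + 213*(-1/2970) = 17133/25472 - 71/990 = 7576579/12608640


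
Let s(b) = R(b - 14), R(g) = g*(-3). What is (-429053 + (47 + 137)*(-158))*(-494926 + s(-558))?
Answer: 225951831250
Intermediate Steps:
R(g) = -3*g
s(b) = 42 - 3*b (s(b) = -3*(b - 14) = -3*(-14 + b) = 42 - 3*b)
(-429053 + (47 + 137)*(-158))*(-494926 + s(-558)) = (-429053 + (47 + 137)*(-158))*(-494926 + (42 - 3*(-558))) = (-429053 + 184*(-158))*(-494926 + (42 + 1674)) = (-429053 - 29072)*(-494926 + 1716) = -458125*(-493210) = 225951831250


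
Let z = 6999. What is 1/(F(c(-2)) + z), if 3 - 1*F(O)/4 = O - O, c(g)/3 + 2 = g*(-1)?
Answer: 1/7011 ≈ 0.00014263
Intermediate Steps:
c(g) = -6 - 3*g (c(g) = -6 + 3*(g*(-1)) = -6 + 3*(-g) = -6 - 3*g)
F(O) = 12 (F(O) = 12 - 4*(O - O) = 12 - 4*0 = 12 + 0 = 12)
1/(F(c(-2)) + z) = 1/(12 + 6999) = 1/7011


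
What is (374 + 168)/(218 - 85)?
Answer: 542/133 ≈ 4.0752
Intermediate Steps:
(374 + 168)/(218 - 85) = 542/133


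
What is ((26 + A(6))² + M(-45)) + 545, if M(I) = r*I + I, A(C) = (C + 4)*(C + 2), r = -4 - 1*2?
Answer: 12006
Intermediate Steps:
r = -6 (r = -4 - 2 = -6)
A(C) = (2 + C)*(4 + C) (A(C) = (4 + C)*(2 + C) = (2 + C)*(4 + C))
M(I) = -5*I (M(I) = -6*I + I = -5*I)
((26 + A(6))² + M(-45)) + 545 = ((26 + (8 + 6² + 6*6))² - 5*(-45)) + 545 = ((26 + (8 + 36 + 36))² + 225) + 545 = ((26 + 80)² + 225) + 545 = (106² + 225) + 545 = (11236 + 225) + 545 = 11461 + 545 = 12006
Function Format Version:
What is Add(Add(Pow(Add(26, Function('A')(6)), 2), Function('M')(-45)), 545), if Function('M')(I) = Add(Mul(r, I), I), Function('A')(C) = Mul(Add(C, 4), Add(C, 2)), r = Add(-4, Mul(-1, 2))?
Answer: 12006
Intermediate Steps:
r = -6 (r = Add(-4, -2) = -6)
Function('A')(C) = Mul(Add(2, C), Add(4, C)) (Function('A')(C) = Mul(Add(4, C), Add(2, C)) = Mul(Add(2, C), Add(4, C)))
Function('M')(I) = Mul(-5, I) (Function('M')(I) = Add(Mul(-6, I), I) = Mul(-5, I))
Add(Add(Pow(Add(26, Function('A')(6)), 2), Function('M')(-45)), 545) = Add(Add(Pow(Add(26, Add(8, Pow(6, 2), Mul(6, 6))), 2), Mul(-5, -45)), 545) = Add(Add(Pow(Add(26, Add(8, 36, 36)), 2), 225), 545) = Add(Add(Pow(Add(26, 80), 2), 225), 545) = Add(Add(Pow(106, 2), 225), 545) = Add(Add(11236, 225), 545) = Add(11461, 545) = 12006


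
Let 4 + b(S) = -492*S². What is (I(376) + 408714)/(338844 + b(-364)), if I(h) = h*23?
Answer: -208681/32424596 ≈ -0.0064359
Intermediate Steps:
I(h) = 23*h
b(S) = -4 - 492*S²
(I(376) + 408714)/(338844 + b(-364)) = (23*376 + 408714)/(338844 + (-4 - 492*(-364)²)) = (8648 + 408714)/(338844 + (-4 - 492*132496)) = 417362/(338844 + (-4 - 65188032)) = 417362/(338844 - 65188036) = 417362/(-64849192) = 417362*(-1/64849192) = -208681/32424596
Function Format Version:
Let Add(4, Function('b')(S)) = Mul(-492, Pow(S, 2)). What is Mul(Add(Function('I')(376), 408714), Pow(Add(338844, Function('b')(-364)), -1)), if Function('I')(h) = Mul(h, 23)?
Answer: Rational(-208681, 32424596) ≈ -0.0064359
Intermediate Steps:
Function('I')(h) = Mul(23, h)
Function('b')(S) = Add(-4, Mul(-492, Pow(S, 2)))
Mul(Add(Function('I')(376), 408714), Pow(Add(338844, Function('b')(-364)), -1)) = Mul(Add(Mul(23, 376), 408714), Pow(Add(338844, Add(-4, Mul(-492, Pow(-364, 2)))), -1)) = Mul(Add(8648, 408714), Pow(Add(338844, Add(-4, Mul(-492, 132496))), -1)) = Mul(417362, Pow(Add(338844, Add(-4, -65188032)), -1)) = Mul(417362, Pow(Add(338844, -65188036), -1)) = Mul(417362, Pow(-64849192, -1)) = Mul(417362, Rational(-1, 64849192)) = Rational(-208681, 32424596)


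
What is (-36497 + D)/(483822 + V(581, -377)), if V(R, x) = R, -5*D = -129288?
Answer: -53197/2422015 ≈ -0.021964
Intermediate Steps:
D = 129288/5 (D = -⅕*(-129288) = 129288/5 ≈ 25858.)
(-36497 + D)/(483822 + V(581, -377)) = (-36497 + 129288/5)/(483822 + 581) = -53197/5/484403 = -53197/5*1/484403 = -53197/2422015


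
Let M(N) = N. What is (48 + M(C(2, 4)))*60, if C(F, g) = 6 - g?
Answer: 3000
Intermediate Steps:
(48 + M(C(2, 4)))*60 = (48 + (6 - 1*4))*60 = (48 + (6 - 4))*60 = (48 + 2)*60 = 50*60 = 3000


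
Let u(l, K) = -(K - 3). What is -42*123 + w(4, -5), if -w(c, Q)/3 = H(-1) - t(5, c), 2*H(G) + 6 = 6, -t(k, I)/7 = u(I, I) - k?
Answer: -5040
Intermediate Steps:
u(l, K) = 3 - K (u(l, K) = -(-3 + K) = 3 - K)
t(k, I) = -21 + 7*I + 7*k (t(k, I) = -7*((3 - I) - k) = -7*(3 - I - k) = -21 + 7*I + 7*k)
H(G) = 0 (H(G) = -3 + (1/2)*6 = -3 + 3 = 0)
w(c, Q) = 42 + 21*c (w(c, Q) = -3*(0 - (-21 + 7*c + 7*5)) = -3*(0 - (-21 + 7*c + 35)) = -3*(0 - (14 + 7*c)) = -3*(0 + (-14 - 7*c)) = -3*(-14 - 7*c) = 42 + 21*c)
-42*123 + w(4, -5) = -42*123 + (42 + 21*4) = -5166 + (42 + 84) = -5166 + 126 = -5040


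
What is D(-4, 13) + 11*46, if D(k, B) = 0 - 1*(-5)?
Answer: 511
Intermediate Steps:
D(k, B) = 5 (D(k, B) = 0 + 5 = 5)
D(-4, 13) + 11*46 = 5 + 11*46 = 5 + 506 = 511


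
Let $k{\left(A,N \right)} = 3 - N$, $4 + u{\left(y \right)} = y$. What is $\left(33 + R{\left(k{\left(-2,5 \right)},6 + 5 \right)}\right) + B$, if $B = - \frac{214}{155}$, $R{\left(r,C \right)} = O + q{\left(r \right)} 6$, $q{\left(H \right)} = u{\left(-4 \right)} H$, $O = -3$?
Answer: $\frac{19316}{155} \approx 124.62$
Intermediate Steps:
$u{\left(y \right)} = -4 + y$
$q{\left(H \right)} = - 8 H$ ($q{\left(H \right)} = \left(-4 - 4\right) H = - 8 H$)
$R{\left(r,C \right)} = -3 - 48 r$ ($R{\left(r,C \right)} = -3 + - 8 r 6 = -3 - 48 r$)
$B = - \frac{214}{155}$ ($B = \left(-214\right) \frac{1}{155} = - \frac{214}{155} \approx -1.3806$)
$\left(33 + R{\left(k{\left(-2,5 \right)},6 + 5 \right)}\right) + B = \left(33 - \left(3 + 48 \left(3 - 5\right)\right)\right) - \frac{214}{155} = \left(33 - -93\right) - \frac{214}{155} = \left(33 + \left(-3 + 96\right)\right) - \frac{214}{155} = \left(33 + 93\right) - \frac{214}{155} = 126 - \frac{214}{155} = \frac{19316}{155}$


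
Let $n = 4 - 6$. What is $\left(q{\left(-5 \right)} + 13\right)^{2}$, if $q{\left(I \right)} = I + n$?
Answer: $36$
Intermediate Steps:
$n = -2$ ($n = 4 - 6 = -2$)
$q{\left(I \right)} = -2 + I$ ($q{\left(I \right)} = I - 2 = -2 + I$)
$\left(q{\left(-5 \right)} + 13\right)^{2} = \left(\left(-2 - 5\right) + 13\right)^{2} = \left(-7 + 13\right)^{2} = 6^{2} = 36$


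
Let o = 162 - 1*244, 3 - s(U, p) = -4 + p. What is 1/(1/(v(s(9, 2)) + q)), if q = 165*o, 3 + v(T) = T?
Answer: -13528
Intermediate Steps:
s(U, p) = 7 - p (s(U, p) = 3 - (-4 + p) = 3 + (4 - p) = 7 - p)
o = -82 (o = 162 - 244 = -82)
v(T) = -3 + T
q = -13530 (q = 165*(-82) = -13530)
1/(1/(v(s(9, 2)) + q)) = 1/(1/((-3 + (7 - 1*2)) - 13530)) = 1/(1/((-3 + (7 - 2)) - 13530)) = 1/(1/((-3 + 5) - 13530)) = 1/(1/(2 - 13530)) = 1/(1/(-13528)) = 1/(-1/13528) = -13528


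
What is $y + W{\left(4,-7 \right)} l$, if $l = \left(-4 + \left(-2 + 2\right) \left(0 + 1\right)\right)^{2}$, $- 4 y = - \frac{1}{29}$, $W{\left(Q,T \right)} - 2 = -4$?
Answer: $- \frac{3711}{116} \approx -31.991$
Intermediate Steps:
$W{\left(Q,T \right)} = -2$ ($W{\left(Q,T \right)} = 2 - 4 = -2$)
$y = \frac{1}{116}$ ($y = - \frac{\left(-1\right) \frac{1}{29}}{4} = \left(- \frac{1}{4}\right) \left(- \frac{1}{29}\right) = \frac{1}{116} \approx 0.0086207$)
$l = 16$ ($l = \left(-4 + 0 \cdot 1\right)^{2} = \left(-4 + 0\right)^{2} = \left(-4\right)^{2} = 16$)
$y + W{\left(4,-7 \right)} l = \frac{1}{116} - 32 = - \frac{3711}{116}$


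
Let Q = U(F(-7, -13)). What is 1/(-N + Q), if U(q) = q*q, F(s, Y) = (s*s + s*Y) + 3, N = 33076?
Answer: -1/12627 ≈ -7.9195e-5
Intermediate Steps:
F(s, Y) = 3 + s² + Y*s (F(s, Y) = (s² + Y*s) + 3 = 3 + s² + Y*s)
U(q) = q²
Q = 20449 (Q = (3 + (-7)² - 13*(-7))² = (3 + 49 + 91)² = 143² = 20449)
1/(-N + Q) = 1/(-1*33076 + 20449) = 1/(-33076 + 20449) = 1/(-12627) = -1/12627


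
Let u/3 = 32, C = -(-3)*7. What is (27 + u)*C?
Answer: 2583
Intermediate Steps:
C = 21 (C = -3*(-7) = 21)
u = 96 (u = 3*32 = 96)
(27 + u)*C = (27 + 96)*21 = 123*21 = 2583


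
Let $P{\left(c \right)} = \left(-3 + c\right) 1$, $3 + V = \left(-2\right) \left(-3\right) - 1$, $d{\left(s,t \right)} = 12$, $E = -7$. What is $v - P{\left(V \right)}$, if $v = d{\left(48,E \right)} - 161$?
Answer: $-148$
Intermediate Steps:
$v = -149$ ($v = 12 - 161 = -149$)
$V = 2$ ($V = -3 - -5 = -3 + \left(6 - 1\right) = -3 + 5 = 2$)
$P{\left(c \right)} = -3 + c$
$v - P{\left(V \right)} = -149 - \left(-3 + 2\right) = -149 - -1 = -149 + 1 = -148$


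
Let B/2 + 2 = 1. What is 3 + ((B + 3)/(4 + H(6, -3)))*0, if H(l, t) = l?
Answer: 3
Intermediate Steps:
B = -2 (B = -4 + 2*1 = -4 + 2 = -2)
3 + ((B + 3)/(4 + H(6, -3)))*0 = 3 + ((-2 + 3)/(4 + 6))*0 = 3 + (1/10)*0 = 3 + (1*(⅒))*0 = 3 + (⅒)*0 = 3 + 0 = 3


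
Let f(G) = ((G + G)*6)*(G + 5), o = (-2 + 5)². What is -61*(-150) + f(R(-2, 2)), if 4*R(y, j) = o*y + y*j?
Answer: 9183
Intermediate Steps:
o = 9 (o = 3² = 9)
R(y, j) = 9*y/4 + j*y/4 (R(y, j) = (9*y + y*j)/4 = (9*y + j*y)/4 = 9*y/4 + j*y/4)
f(G) = 12*G*(5 + G) (f(G) = ((2*G)*6)*(5 + G) = (12*G)*(5 + G) = 12*G*(5 + G))
-61*(-150) + f(R(-2, 2)) = -61*(-150) + 12*((¼)*(-2)*(9 + 2))*(5 + (¼)*(-2)*(9 + 2)) = 9150 + 12*((¼)*(-2)*11)*(5 + (¼)*(-2)*11) = 9150 + 12*(-11/2)*(5 - 11/2) = 9150 + 12*(-11/2)*(-½) = 9150 + 33 = 9183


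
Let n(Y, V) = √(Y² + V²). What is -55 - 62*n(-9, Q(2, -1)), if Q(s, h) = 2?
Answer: -55 - 62*√85 ≈ -626.61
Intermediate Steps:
n(Y, V) = √(V² + Y²)
-55 - 62*n(-9, Q(2, -1)) = -55 - 62*√(2² + (-9)²) = -55 - 62*√(4 + 81) = -55 - 62*√85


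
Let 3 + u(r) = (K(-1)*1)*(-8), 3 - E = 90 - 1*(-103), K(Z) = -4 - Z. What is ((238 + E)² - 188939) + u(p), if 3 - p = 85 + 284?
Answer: -186614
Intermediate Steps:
E = -190 (E = 3 - (90 - 1*(-103)) = 3 - (90 + 103) = 3 - 1*193 = 3 - 193 = -190)
p = -366 (p = 3 - (85 + 284) = 3 - 1*369 = 3 - 369 = -366)
u(r) = 21 (u(r) = -3 + ((-4 - 1*(-1))*1)*(-8) = -3 + ((-4 + 1)*1)*(-8) = -3 - 3*1*(-8) = -3 - 3*(-8) = -3 + 24 = 21)
((238 + E)² - 188939) + u(p) = ((238 - 190)² - 188939) + 21 = (48² - 188939) + 21 = (2304 - 188939) + 21 = -186635 + 21 = -186614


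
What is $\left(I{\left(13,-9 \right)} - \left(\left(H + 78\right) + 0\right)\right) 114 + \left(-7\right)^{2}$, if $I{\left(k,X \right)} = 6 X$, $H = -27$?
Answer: $-11921$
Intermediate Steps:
$\left(I{\left(13,-9 \right)} - \left(\left(H + 78\right) + 0\right)\right) 114 + \left(-7\right)^{2} = \left(6 \left(-9\right) - \left(\left(-27 + 78\right) + 0\right)\right) 114 + \left(-7\right)^{2} = \left(-54 - \left(51 + 0\right)\right) 114 + 49 = \left(-54 - 51\right) 114 + 49 = \left(-105\right) 114 + 49 = -11970 + 49 = -11921$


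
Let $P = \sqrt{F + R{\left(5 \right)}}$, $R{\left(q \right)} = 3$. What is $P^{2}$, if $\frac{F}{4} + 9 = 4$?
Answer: $-17$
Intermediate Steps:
$F = -20$ ($F = -36 + 4 \cdot 4 = -36 + 16 = -20$)
$P = i \sqrt{17}$ ($P = \sqrt{-20 + 3} = \sqrt{-17} = i \sqrt{17} \approx 4.1231 i$)
$P^{2} = \left(i \sqrt{17}\right)^{2} = -17$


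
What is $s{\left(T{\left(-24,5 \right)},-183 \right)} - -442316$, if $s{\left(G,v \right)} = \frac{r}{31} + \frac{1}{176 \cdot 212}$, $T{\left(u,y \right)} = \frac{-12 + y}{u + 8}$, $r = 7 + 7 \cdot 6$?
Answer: $\frac{511616360671}{1156672} \approx 4.4232 \cdot 10^{5}$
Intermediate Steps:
$r = 49$ ($r = 7 + 42 = 49$)
$T{\left(u,y \right)} = \frac{-12 + y}{8 + u}$
$s{\left(G,v \right)} = \frac{1828319}{1156672}$ ($s{\left(G,v \right)} = \frac{49}{31} + \frac{1}{176 \cdot 212} = 49 \cdot \frac{1}{31} + \frac{1}{176} \cdot \frac{1}{212} = \frac{49}{31} + \frac{1}{37312} = \frac{1828319}{1156672}$)
$s{\left(T{\left(-24,5 \right)},-183 \right)} - -442316 = \frac{1828319}{1156672} - -442316 = \frac{1828319}{1156672} + 442316 = \frac{511616360671}{1156672}$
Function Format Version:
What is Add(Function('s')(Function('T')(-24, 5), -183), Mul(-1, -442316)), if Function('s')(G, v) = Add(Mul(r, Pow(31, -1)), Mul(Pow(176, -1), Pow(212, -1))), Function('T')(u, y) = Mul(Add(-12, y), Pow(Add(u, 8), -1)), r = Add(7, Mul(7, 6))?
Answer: Rational(511616360671, 1156672) ≈ 4.4232e+5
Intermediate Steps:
r = 49 (r = Add(7, 42) = 49)
Function('T')(u, y) = Mul(Pow(Add(8, u), -1), Add(-12, y)) (Function('T')(u, y) = Mul(Add(-12, y), Pow(Add(8, u), -1)) = Mul(Pow(Add(8, u), -1), Add(-12, y)))
Function('s')(G, v) = Rational(1828319, 1156672) (Function('s')(G, v) = Add(Mul(49, Pow(31, -1)), Mul(Pow(176, -1), Pow(212, -1))) = Add(Mul(49, Rational(1, 31)), Mul(Rational(1, 176), Rational(1, 212))) = Add(Rational(49, 31), Rational(1, 37312)) = Rational(1828319, 1156672))
Add(Function('s')(Function('T')(-24, 5), -183), Mul(-1, -442316)) = Add(Rational(1828319, 1156672), Mul(-1, -442316)) = Add(Rational(1828319, 1156672), 442316) = Rational(511616360671, 1156672)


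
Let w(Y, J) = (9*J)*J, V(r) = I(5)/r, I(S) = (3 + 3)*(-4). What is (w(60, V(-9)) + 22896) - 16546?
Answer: 6414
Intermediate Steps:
I(S) = -24 (I(S) = 6*(-4) = -24)
V(r) = -24/r
w(Y, J) = 9*J²
(w(60, V(-9)) + 22896) - 16546 = (9*(-24/(-9))² + 22896) - 16546 = (9*(-24*(-⅑))² + 22896) - 16546 = (9*(8/3)² + 22896) - 16546 = (9*(64/9) + 22896) - 16546 = (64 + 22896) - 16546 = 22960 - 16546 = 6414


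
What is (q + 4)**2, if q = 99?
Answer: 10609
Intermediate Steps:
(q + 4)**2 = (99 + 4)**2 = 103**2 = 10609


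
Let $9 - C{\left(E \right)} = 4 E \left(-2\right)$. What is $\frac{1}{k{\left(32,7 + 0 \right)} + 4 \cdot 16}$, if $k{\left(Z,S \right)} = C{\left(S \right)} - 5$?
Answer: $\frac{1}{124} \approx 0.0080645$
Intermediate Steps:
$C{\left(E \right)} = 9 + 8 E$ ($C{\left(E \right)} = 9 - 4 E \left(-2\right) = 9 - - 8 E = 9 + 8 E$)
$k{\left(Z,S \right)} = 4 + 8 S$ ($k{\left(Z,S \right)} = \left(9 + 8 S\right) - 5 = 4 + 8 S$)
$\frac{1}{k{\left(32,7 + 0 \right)} + 4 \cdot 16} = \frac{1}{\left(4 + 8 \left(7 + 0\right)\right) + 4 \cdot 16} = \frac{1}{\left(4 + 8 \cdot 7\right) + 64} = \frac{1}{\left(4 + 56\right) + 64} = \frac{1}{60 + 64} = \frac{1}{124}$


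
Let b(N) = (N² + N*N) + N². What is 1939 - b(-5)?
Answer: 1864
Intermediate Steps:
b(N) = 3*N² (b(N) = (N² + N²) + N² = 2*N² + N² = 3*N²)
1939 - b(-5) = 1939 - 3*(-5)² = 1939 - 3*25 = 1939 - 1*75 = 1939 - 75 = 1864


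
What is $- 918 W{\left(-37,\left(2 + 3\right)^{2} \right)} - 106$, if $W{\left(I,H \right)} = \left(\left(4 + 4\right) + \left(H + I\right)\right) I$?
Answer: $-135970$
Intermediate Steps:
$W{\left(I,H \right)} = I \left(8 + H + I\right)$ ($W{\left(I,H \right)} = \left(8 + \left(H + I\right)\right) I = \left(8 + H + I\right) I = I \left(8 + H + I\right)$)
$- 918 W{\left(-37,\left(2 + 3\right)^{2} \right)} - 106 = - 918 \left(- 37 \left(8 + \left(2 + 3\right)^{2} - 37\right)\right) - 106 = - 918 \left(- 37 \left(8 + 5^{2} - 37\right)\right) - 106 = - 918 \left(- 37 \left(8 + 25 - 37\right)\right) - 106 = - 918 \left(\left(-37\right) \left(-4\right)\right) - 106 = \left(-918\right) 148 - 106 = -135864 - 106 = -135970$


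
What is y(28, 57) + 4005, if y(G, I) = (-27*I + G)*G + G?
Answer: -38275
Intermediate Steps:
y(G, I) = G + G*(G - 27*I) (y(G, I) = (G - 27*I)*G + G = G*(G - 27*I) + G = G + G*(G - 27*I))
y(28, 57) + 4005 = 28*(1 + 28 - 27*57) + 4005 = 28*(1 + 28 - 1539) + 4005 = 28*(-1510) + 4005 = -42280 + 4005 = -38275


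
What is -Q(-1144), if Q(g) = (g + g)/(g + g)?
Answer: -1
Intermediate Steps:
Q(g) = 1 (Q(g) = (2*g)/((2*g)) = (2*g)*(1/(2*g)) = 1)
-Q(-1144) = -1*1 = -1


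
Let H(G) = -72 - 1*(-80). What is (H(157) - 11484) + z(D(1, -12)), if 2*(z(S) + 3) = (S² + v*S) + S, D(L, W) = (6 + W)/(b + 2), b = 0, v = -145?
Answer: -22517/2 ≈ -11259.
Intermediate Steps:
H(G) = 8 (H(G) = -72 + 80 = 8)
D(L, W) = 3 + W/2 (D(L, W) = (6 + W)/(0 + 2) = (6 + W)/2 = (6 + W)*(½) = 3 + W/2)
z(S) = -3 + S²/2 - 72*S (z(S) = -3 + ((S² - 145*S) + S)/2 = -3 + (S² - 144*S)/2 = -3 + (S²/2 - 72*S) = -3 + S²/2 - 72*S)
(H(157) - 11484) + z(D(1, -12)) = (8 - 11484) + (-3 + (3 + (½)*(-12))²/2 - 72*(3 + (½)*(-12))) = -11476 + (-3 + (3 - 6)²/2 - 72*(3 - 6)) = -11476 + (-3 + (½)*(-3)² - 72*(-3)) = -11476 + (-3 + (½)*9 + 216) = -11476 + (-3 + 9/2 + 216) = -11476 + 435/2 = -22517/2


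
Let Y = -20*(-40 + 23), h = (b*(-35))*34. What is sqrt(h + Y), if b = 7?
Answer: I*sqrt(7990) ≈ 89.387*I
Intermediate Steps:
h = -8330 (h = (7*(-35))*34 = -245*34 = -8330)
Y = 340 (Y = -20*(-17) = 340)
sqrt(h + Y) = sqrt(-8330 + 340) = sqrt(-7990) = I*sqrt(7990)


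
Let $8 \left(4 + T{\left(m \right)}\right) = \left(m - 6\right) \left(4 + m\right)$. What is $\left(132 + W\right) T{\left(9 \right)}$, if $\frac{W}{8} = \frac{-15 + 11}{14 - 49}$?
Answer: $\frac{1163}{10} \approx 116.3$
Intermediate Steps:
$T{\left(m \right)} = -4 + \frac{\left(-6 + m\right) \left(4 + m\right)}{8}$ ($T{\left(m \right)} = -4 + \frac{\left(m - 6\right) \left(4 + m\right)}{8} = -4 + \frac{\left(-6 + m\right) \left(4 + m\right)}{8}$)
$W = \frac{32}{35}$ ($W = 8 \frac{-15 + 11}{14 - 49} = 8 \left(- \frac{4}{-35}\right) = 8 \left(\left(-4\right) \left(- \frac{1}{35}\right)\right) = 8 \cdot \frac{4}{35} = \frac{32}{35} \approx 0.91429$)
$\left(132 + W\right) T{\left(9 \right)} = \left(132 + \frac{32}{35}\right) \left(-7 - \frac{9}{4} + \frac{9^{2}}{8}\right) = \frac{4652 \left(-7 - \frac{9}{4} + \frac{1}{8} \cdot 81\right)}{35} = \frac{4652 \left(-7 - \frac{9}{4} + \frac{81}{8}\right)}{35} = \frac{4652}{35} \cdot \frac{7}{8} = \frac{1163}{10}$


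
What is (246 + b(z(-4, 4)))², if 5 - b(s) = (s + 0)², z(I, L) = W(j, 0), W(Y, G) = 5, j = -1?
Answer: 51076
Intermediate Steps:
z(I, L) = 5
b(s) = 5 - s² (b(s) = 5 - (s + 0)² = 5 - s²)
(246 + b(z(-4, 4)))² = (246 + (5 - 1*5²))² = (246 + (5 - 1*25))² = (246 + (5 - 25))² = (246 - 20)² = 226² = 51076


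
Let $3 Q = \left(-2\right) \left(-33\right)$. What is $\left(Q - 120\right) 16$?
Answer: $-1568$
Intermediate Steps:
$Q = 22$ ($Q = \frac{\left(-2\right) \left(-33\right)}{3} = \frac{1}{3} \cdot 66 = 22$)
$\left(Q - 120\right) 16 = \left(22 - 120\right) 16 = \left(-98\right) 16 = -1568$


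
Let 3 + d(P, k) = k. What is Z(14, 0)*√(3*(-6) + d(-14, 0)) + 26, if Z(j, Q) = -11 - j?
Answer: 26 - 25*I*√21 ≈ 26.0 - 114.56*I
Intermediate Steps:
d(P, k) = -3 + k
Z(14, 0)*√(3*(-6) + d(-14, 0)) + 26 = (-11 - 1*14)*√(3*(-6) + (-3 + 0)) + 26 = (-11 - 14)*√(-18 - 3) + 26 = -25*I*√21 + 26 = 26 - 25*I*√21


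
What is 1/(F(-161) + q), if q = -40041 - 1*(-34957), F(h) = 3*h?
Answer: -1/5567 ≈ -0.00017963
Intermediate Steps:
q = -5084 (q = -40041 + 34957 = -5084)
1/(F(-161) + q) = 1/(3*(-161) - 5084) = 1/(-483 - 5084) = 1/(-5567) = -1/5567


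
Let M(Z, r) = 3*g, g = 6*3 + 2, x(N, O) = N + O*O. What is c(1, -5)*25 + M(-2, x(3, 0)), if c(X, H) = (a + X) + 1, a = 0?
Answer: 110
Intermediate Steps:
x(N, O) = N + O²
g = 20 (g = 18 + 2 = 20)
c(X, H) = 1 + X (c(X, H) = (0 + X) + 1 = X + 1 = 1 + X)
M(Z, r) = 60 (M(Z, r) = 3*20 = 60)
c(1, -5)*25 + M(-2, x(3, 0)) = (1 + 1)*25 + 60 = 2*25 + 60 = 50 + 60 = 110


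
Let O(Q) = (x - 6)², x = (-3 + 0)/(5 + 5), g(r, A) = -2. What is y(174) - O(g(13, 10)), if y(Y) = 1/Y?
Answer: -345253/8700 ≈ -39.684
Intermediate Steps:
x = -3/10 ≈ -0.30000
O(Q) = 3969/100 (O(Q) = (-3/10 - 6)² = (-63/10)² = 3969/100)
y(174) - O(g(13, 10)) = 1/174 - 1*3969/100 = 1/174 - 3969/100 = -345253/8700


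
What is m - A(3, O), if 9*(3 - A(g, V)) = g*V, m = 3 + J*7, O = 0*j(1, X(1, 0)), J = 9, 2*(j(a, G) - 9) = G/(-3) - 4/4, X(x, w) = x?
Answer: 63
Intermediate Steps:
j(a, G) = 17/2 - G/6 (j(a, G) = 9 + (G/(-3) - 4/4)/2 = 9 + (G*(-⅓) - 4*¼)/2 = 9 + (-G/3 - 1)/2 = 9 + (-1 - G/3)/2 = 9 + (-½ - G/6) = 17/2 - G/6)
O = 0 (O = 0*(17/2 - ⅙*1) = 0*(17/2 - ⅙) = 0*(25/3) = 0)
m = 66 (m = 3 + 9*7 = 3 + 63 = 66)
A(g, V) = 3 - V*g/9 (A(g, V) = 3 - g*V/9 = 3 - V*g/9)
m - A(3, O) = 66 - (3 - ⅑*0*3) = 66 - (3 + 0) = 66 - 1*3 = 66 - 3 = 63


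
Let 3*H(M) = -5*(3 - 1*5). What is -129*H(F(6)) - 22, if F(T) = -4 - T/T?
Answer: -452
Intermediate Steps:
F(T) = -5 (F(T) = -4 - 1*1 = -4 - 1 = -5)
H(M) = 10/3 (H(M) = (-5*(3 - 1*5))/3 = (-5*(3 - 5))/3 = (-5*(-2))/3 = (1/3)*10 = 10/3)
-129*H(F(6)) - 22 = -129*10/3 - 22 = -430 - 22 = -452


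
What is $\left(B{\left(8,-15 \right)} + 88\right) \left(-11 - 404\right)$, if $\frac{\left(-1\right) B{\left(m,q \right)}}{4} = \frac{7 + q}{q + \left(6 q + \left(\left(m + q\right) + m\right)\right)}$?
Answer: $- \frac{473100}{13} \approx -36392.0$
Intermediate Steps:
$B{\left(m,q \right)} = - \frac{4 \left(7 + q\right)}{2 m + 8 q}$ ($B{\left(m,q \right)} = - 4 \frac{7 + q}{q + \left(6 q + \left(\left(m + q\right) + m\right)\right)} = - 4 \frac{7 + q}{q + \left(6 q + \left(q + 2 m\right)\right)} = - 4 \frac{7 + q}{q + \left(2 m + 7 q\right)} = - 4 \frac{7 + q}{2 m + 8 q} = - \frac{4 \left(7 + q\right)}{2 m + 8 q}$)
$\left(B{\left(8,-15 \right)} + 88\right) \left(-11 - 404\right) = \left(\frac{2 \left(-7 - -15\right)}{8 + 4 \left(-15\right)} + 88\right) \left(-11 - 404\right) = \left(\frac{2 \left(-7 + 15\right)}{8 - 60} + 88\right) \left(-415\right) = \left(2 \frac{1}{-52} \cdot 8 + 88\right) \left(-415\right) = \left(2 \left(- \frac{1}{52}\right) 8 + 88\right) \left(-415\right) = \left(- \frac{4}{13} + 88\right) \left(-415\right) = \frac{1140}{13} \left(-415\right) = - \frac{473100}{13}$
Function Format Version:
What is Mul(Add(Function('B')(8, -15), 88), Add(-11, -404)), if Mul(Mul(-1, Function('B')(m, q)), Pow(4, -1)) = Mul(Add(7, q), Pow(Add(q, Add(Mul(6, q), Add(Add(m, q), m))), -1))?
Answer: Rational(-473100, 13) ≈ -36392.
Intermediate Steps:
Function('B')(m, q) = Mul(-4, Pow(Add(Mul(2, m), Mul(8, q)), -1), Add(7, q)) (Function('B')(m, q) = Mul(-4, Mul(Add(7, q), Pow(Add(q, Add(Mul(6, q), Add(Add(m, q), m))), -1))) = Mul(-4, Mul(Add(7, q), Pow(Add(q, Add(Mul(6, q), Add(q, Mul(2, m)))), -1))) = Mul(-4, Mul(Add(7, q), Pow(Add(q, Add(Mul(2, m), Mul(7, q))), -1))) = Mul(-4, Mul(Add(7, q), Pow(Add(Mul(2, m), Mul(8, q)), -1))) = Mul(-4, Mul(Pow(Add(Mul(2, m), Mul(8, q)), -1), Add(7, q))) = Mul(-4, Pow(Add(Mul(2, m), Mul(8, q)), -1), Add(7, q)))
Mul(Add(Function('B')(8, -15), 88), Add(-11, -404)) = Mul(Add(Mul(2, Pow(Add(8, Mul(4, -15)), -1), Add(-7, Mul(-1, -15))), 88), Add(-11, -404)) = Mul(Add(Mul(2, Pow(Add(8, -60), -1), Add(-7, 15)), 88), -415) = Mul(Add(Mul(2, Pow(-52, -1), 8), 88), -415) = Mul(Add(Mul(2, Rational(-1, 52), 8), 88), -415) = Mul(Add(Rational(-4, 13), 88), -415) = Mul(Rational(1140, 13), -415) = Rational(-473100, 13)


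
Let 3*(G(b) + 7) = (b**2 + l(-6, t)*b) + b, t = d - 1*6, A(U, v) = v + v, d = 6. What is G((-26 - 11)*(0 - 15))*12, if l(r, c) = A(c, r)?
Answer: 1207596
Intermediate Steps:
A(U, v) = 2*v
t = 0 (t = 6 - 1*6 = 6 - 6 = 0)
l(r, c) = 2*r
G(b) = -7 - 11*b/3 + b**2/3 (G(b) = -7 + ((b**2 + (2*(-6))*b) + b)/3 = -7 + ((b**2 - 12*b) + b)/3 = -7 + (b**2 - 11*b)/3 = -7 + (-11*b/3 + b**2/3) = -7 - 11*b/3 + b**2/3)
G((-26 - 11)*(0 - 15))*12 = (-7 - 11*(-26 - 11)*(0 - 15)/3 + ((-26 - 11)*(0 - 15))**2/3)*12 = (-7 - (-407)*(-15)/3 + (-37*(-15))**2/3)*12 = (-7 - 11/3*555 + (1/3)*555**2)*12 = (-7 - 2035 + (1/3)*308025)*12 = (-7 - 2035 + 102675)*12 = 100633*12 = 1207596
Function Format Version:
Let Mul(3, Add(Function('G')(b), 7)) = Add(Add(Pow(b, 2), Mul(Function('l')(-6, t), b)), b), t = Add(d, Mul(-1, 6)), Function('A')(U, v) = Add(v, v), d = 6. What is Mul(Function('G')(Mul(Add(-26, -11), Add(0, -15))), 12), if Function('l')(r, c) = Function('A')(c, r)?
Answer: 1207596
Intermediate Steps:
Function('A')(U, v) = Mul(2, v)
t = 0 (t = Add(6, Mul(-1, 6)) = Add(6, -6) = 0)
Function('l')(r, c) = Mul(2, r)
Function('G')(b) = Add(-7, Mul(Rational(-11, 3), b), Mul(Rational(1, 3), Pow(b, 2))) (Function('G')(b) = Add(-7, Mul(Rational(1, 3), Add(Add(Pow(b, 2), Mul(Mul(2, -6), b)), b))) = Add(-7, Mul(Rational(1, 3), Add(Add(Pow(b, 2), Mul(-12, b)), b))) = Add(-7, Mul(Rational(1, 3), Add(Pow(b, 2), Mul(-11, b)))) = Add(-7, Add(Mul(Rational(-11, 3), b), Mul(Rational(1, 3), Pow(b, 2)))) = Add(-7, Mul(Rational(-11, 3), b), Mul(Rational(1, 3), Pow(b, 2))))
Mul(Function('G')(Mul(Add(-26, -11), Add(0, -15))), 12) = Mul(Add(-7, Mul(Rational(-11, 3), Mul(Add(-26, -11), Add(0, -15))), Mul(Rational(1, 3), Pow(Mul(Add(-26, -11), Add(0, -15)), 2))), 12) = Mul(Add(-7, Mul(Rational(-11, 3), Mul(-37, -15)), Mul(Rational(1, 3), Pow(Mul(-37, -15), 2))), 12) = Mul(Add(-7, Mul(Rational(-11, 3), 555), Mul(Rational(1, 3), Pow(555, 2))), 12) = Mul(Add(-7, -2035, Mul(Rational(1, 3), 308025)), 12) = Mul(Add(-7, -2035, 102675), 12) = Mul(100633, 12) = 1207596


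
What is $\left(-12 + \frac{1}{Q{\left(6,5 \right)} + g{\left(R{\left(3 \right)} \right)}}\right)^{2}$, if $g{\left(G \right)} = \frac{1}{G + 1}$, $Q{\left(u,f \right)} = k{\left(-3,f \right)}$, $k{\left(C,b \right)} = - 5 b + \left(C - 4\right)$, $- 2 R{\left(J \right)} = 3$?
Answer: $\frac{167281}{1156} \approx 144.71$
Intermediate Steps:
$R{\left(J \right)} = - \frac{3}{2}$ ($R{\left(J \right)} = \left(- \frac{1}{2}\right) 3 = - \frac{3}{2}$)
$k{\left(C,b \right)} = -4 + C - 5 b$ ($k{\left(C,b \right)} = - 5 b + \left(C - 4\right) = - 5 b + \left(-4 + C\right) = -4 + C - 5 b$)
$Q{\left(u,f \right)} = -7 - 5 f$ ($Q{\left(u,f \right)} = -4 - 3 - 5 f = -7 - 5 f$)
$g{\left(G \right)} = \frac{1}{1 + G}$
$\left(-12 + \frac{1}{Q{\left(6,5 \right)} + g{\left(R{\left(3 \right)} \right)}}\right)^{2} = \left(-12 + \frac{1}{\left(-7 - 25\right) + \frac{1}{1 - \frac{3}{2}}}\right)^{2} = \left(-12 + \frac{1}{\left(-7 - 25\right) + \frac{1}{- \frac{1}{2}}}\right)^{2} = \left(-12 + \frac{1}{-32 - 2}\right)^{2} = \left(-12 + \frac{1}{-34}\right)^{2} = \left(-12 - \frac{1}{34}\right)^{2} = \left(- \frac{409}{34}\right)^{2} = \frac{167281}{1156}$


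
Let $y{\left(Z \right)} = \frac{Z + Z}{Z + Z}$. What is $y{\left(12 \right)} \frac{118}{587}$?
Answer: $\frac{118}{587} \approx 0.20102$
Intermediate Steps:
$y{\left(Z \right)} = 1$ ($y{\left(Z \right)} = \frac{2 Z}{2 Z} = 2 Z \frac{1}{2 Z} = 1$)
$y{\left(12 \right)} \frac{118}{587} = 1 \cdot \frac{118}{587} = \frac{118}{587}$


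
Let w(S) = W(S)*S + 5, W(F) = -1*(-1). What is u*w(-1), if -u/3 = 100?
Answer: -1200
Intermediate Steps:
W(F) = 1
w(S) = 5 + S (w(S) = 1*S + 5 = S + 5 = 5 + S)
u = -300 (u = -3*100 = -300)
u*w(-1) = -300*(5 - 1) = -300*4 = -1200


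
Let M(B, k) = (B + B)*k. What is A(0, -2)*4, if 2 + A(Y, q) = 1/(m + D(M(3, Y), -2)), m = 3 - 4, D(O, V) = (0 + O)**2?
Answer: -12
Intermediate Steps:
M(B, k) = 2*B*k (M(B, k) = (2*B)*k = 2*B*k)
D(O, V) = O**2
m = -1
A(Y, q) = -2 + 1/(-1 + 36*Y**2) (A(Y, q) = -2 + 1/(-1 + (2*3*Y)**2) = -2 + 1/(-1 + (6*Y)**2) = -2 + 1/(-1 + 36*Y**2))
A(0, -2)*4 = (3*(1 - 24*0**2)/(-1 + 36*0**2))*4 = (3*(1 - 24*0)/(-1 + 36*0))*4 = (3*(1 + 0)/(-1 + 0))*4 = (3*1/(-1))*4 = (3*(-1)*1)*4 = -3*4 = -12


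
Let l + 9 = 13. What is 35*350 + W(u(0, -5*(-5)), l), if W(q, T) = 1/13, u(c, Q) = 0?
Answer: 159251/13 ≈ 12250.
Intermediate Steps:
l = 4 (l = -9 + 13 = 4)
W(q, T) = 1/13
35*350 + W(u(0, -5*(-5)), l) = 35*350 + 1/13 = 12250 + 1/13 = 159251/13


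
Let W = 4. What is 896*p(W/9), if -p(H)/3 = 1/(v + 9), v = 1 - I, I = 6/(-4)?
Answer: -5376/23 ≈ -233.74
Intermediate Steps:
I = -3/2 (I = 6*(-¼) = -3/2 ≈ -1.5000)
v = 5/2 (v = 1 - 1*(-3/2) = 1 + 3/2 = 5/2 ≈ 2.5000)
p(H) = -6/23 (p(H) = -3/(5/2 + 9) = -3/23/2 = -3*2/23 = -6/23)
896*p(W/9) = 896*(-6/23) = -5376/23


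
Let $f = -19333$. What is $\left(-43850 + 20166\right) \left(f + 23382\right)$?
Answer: $-95896516$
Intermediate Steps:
$\left(-43850 + 20166\right) \left(f + 23382\right) = \left(-43850 + 20166\right) \left(-19333 + 23382\right) = \left(-23684\right) 4049 = -95896516$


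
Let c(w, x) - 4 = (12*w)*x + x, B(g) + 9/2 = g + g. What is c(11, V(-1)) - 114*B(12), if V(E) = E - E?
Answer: -2219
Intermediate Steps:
B(g) = -9/2 + 2*g (B(g) = -9/2 + (g + g) = -9/2 + 2*g)
V(E) = 0
c(w, x) = 4 + x + 12*w*x (c(w, x) = 4 + ((12*w)*x + x) = 4 + (12*w*x + x) = 4 + (x + 12*w*x) = 4 + x + 12*w*x)
c(11, V(-1)) - 114*B(12) = (4 + 0 + 12*11*0) - 114*(-9/2 + 2*12) = (4 + 0 + 0) - 114*(-9/2 + 24) = 4 - 114*39/2 = 4 - 2223 = -2219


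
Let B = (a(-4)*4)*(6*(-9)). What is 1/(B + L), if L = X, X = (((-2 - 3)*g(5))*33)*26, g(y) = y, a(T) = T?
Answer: -1/20586 ≈ -4.8577e-5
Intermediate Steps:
X = -21450 (X = (((-2 - 3)*5)*33)*26 = (-5*5*33)*26 = -25*33*26 = -825*26 = -21450)
L = -21450
B = 864 (B = (-4*4)*(6*(-9)) = -16*(-54) = 864)
1/(B + L) = 1/(864 - 21450) = 1/(-20586) = -1/20586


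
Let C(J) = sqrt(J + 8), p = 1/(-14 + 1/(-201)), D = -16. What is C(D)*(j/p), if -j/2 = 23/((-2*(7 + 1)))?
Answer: -64745*I*sqrt(2)/804 ≈ -113.88*I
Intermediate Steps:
p = -201/2815 (p = 1/(-14 - 1/201) = 1/(-2815/201) = -201/2815 ≈ -0.071403)
j = 23/8 (j = -46/((-2*(7 + 1))) = -46/((-2*8)) = -46/(-16) = -46*(-1)/16 = -2*(-23/16) = 23/8 ≈ 2.8750)
C(J) = sqrt(8 + J)
C(D)*(j/p) = sqrt(8 - 16)*(23/(8*(-201/2815))) = sqrt(-8)*((23/8)*(-2815/201)) = (2*I*sqrt(2))*(-64745/1608) = -64745*I*sqrt(2)/804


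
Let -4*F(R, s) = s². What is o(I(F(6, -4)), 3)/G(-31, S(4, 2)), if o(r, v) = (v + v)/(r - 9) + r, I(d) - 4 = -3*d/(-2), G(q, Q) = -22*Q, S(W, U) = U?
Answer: 7/121 ≈ 0.057851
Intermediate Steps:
F(R, s) = -s²/4
I(d) = 4 + 3*d/2 (I(d) = 4 - 3*d/(-2) = 4 - 3*d*(-½) = 4 + 3*d/2)
o(r, v) = r + 2*v/(-9 + r) (o(r, v) = (2*v)/(-9 + r) + r = 2*v/(-9 + r) + r = r + 2*v/(-9 + r))
o(I(F(6, -4)), 3)/G(-31, S(4, 2)) = (((4 + 3*(-¼*(-4)²)/2)² - 9*(4 + 3*(-¼*(-4)²)/2) + 2*3)/(-9 + (4 + 3*(-¼*(-4)²)/2)))/((-22*2)) = (((4 + 3*(-¼*16)/2)² - 9*(4 + 3*(-¼*16)/2) + 6)/(-9 + (4 + 3*(-¼*16)/2)))/(-44) = (((4 + (3/2)*(-4))² - 9*(4 + (3/2)*(-4)) + 6)/(-9 + (4 + (3/2)*(-4))))*(-1/44) = (((4 - 6)² - 9*(4 - 6) + 6)/(-9 + (4 - 6)))*(-1/44) = (((-2)² - 9*(-2) + 6)/(-9 - 2))*(-1/44) = ((4 + 18 + 6)/(-11))*(-1/44) = -1/11*28*(-1/44) = -28/11*(-1/44) = 7/121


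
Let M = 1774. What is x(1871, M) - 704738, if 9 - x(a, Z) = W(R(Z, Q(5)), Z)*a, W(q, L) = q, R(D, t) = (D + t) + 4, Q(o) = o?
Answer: -4040722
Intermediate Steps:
R(D, t) = 4 + D + t
x(a, Z) = 9 - a*(9 + Z) (x(a, Z) = 9 - (4 + Z + 5)*a = 9 - (9 + Z)*a = 9 - a*(9 + Z))
x(1871, M) - 704738 = (9 - 1*1871*(9 + 1774)) - 704738 = (9 - 1*1871*1783) - 704738 = (9 - 3335993) - 704738 = -3335984 - 704738 = -4040722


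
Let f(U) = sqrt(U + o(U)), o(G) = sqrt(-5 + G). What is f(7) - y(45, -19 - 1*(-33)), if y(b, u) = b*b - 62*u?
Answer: -1157 + sqrt(7 + sqrt(2)) ≈ -1154.1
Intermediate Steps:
f(U) = sqrt(U + sqrt(-5 + U))
y(b, u) = b**2 - 62*u
f(7) - y(45, -19 - 1*(-33)) = sqrt(7 + sqrt(-5 + 7)) - (45**2 - 62*(-19 - 1*(-33))) = sqrt(7 + sqrt(2)) - (2025 - 62*(-19 + 33)) = sqrt(7 + sqrt(2)) - (2025 - 62*14) = sqrt(7 + sqrt(2)) - (2025 - 868) = sqrt(7 + sqrt(2)) - 1*1157 = sqrt(7 + sqrt(2)) - 1157 = -1157 + sqrt(7 + sqrt(2))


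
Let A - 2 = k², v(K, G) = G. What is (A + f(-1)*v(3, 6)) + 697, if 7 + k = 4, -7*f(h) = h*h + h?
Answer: 708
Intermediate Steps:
f(h) = -h/7 - h²/7 (f(h) = -(h*h + h)/7 = -(h² + h)/7 = -(h + h²)/7 = -h/7 - h²/7)
k = -3 (k = -7 + 4 = -3)
A = 11 (A = 2 + (-3)² = 2 + 9 = 11)
(A + f(-1)*v(3, 6)) + 697 = (11 - ⅐*(-1)*(1 - 1)*6) + 697 = (11 - ⅐*(-1)*0*6) + 697 = (11 + 0*6) + 697 = (11 + 0) + 697 = 11 + 697 = 708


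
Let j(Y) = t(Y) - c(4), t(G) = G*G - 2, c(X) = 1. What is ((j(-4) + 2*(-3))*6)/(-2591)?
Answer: -42/2591 ≈ -0.016210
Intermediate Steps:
t(G) = -2 + G² (t(G) = G² - 2 = -2 + G²)
j(Y) = -3 + Y² (j(Y) = (-2 + Y²) - 1*1 = (-2 + Y²) - 1 = -3 + Y²)
((j(-4) + 2*(-3))*6)/(-2591) = (((-3 + (-4)²) + 2*(-3))*6)/(-2591) = (((-3 + 16) - 6)*6)*(-1/2591) = ((13 - 6)*6)*(-1/2591) = (7*6)*(-1/2591) = 42*(-1/2591) = -42/2591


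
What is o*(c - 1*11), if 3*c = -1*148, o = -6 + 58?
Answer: -9412/3 ≈ -3137.3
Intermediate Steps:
o = 52
c = -148/3 (c = (-1*148)/3 = (⅓)*(-148) = -148/3 ≈ -49.333)
o*(c - 1*11) = 52*(-148/3 - 1*11) = 52*(-148/3 - 11) = 52*(-181/3) = -9412/3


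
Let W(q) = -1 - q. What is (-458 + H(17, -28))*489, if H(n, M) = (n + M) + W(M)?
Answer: -216138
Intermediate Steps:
H(n, M) = -1 + n (H(n, M) = (n + M) + (-1 - M) = (M + n) + (-1 - M) = -1 + n)
(-458 + H(17, -28))*489 = (-458 + (-1 + 17))*489 = (-458 + 16)*489 = -442*489 = -216138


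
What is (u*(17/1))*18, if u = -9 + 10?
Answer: 306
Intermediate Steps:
u = 1
(u*(17/1))*18 = (1*(17/1))*18 = (1*(17*1))*18 = (1*17)*18 = 17*18 = 306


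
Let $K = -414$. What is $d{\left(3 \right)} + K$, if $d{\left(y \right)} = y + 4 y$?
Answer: $-399$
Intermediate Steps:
$d{\left(y \right)} = 5 y$
$d{\left(3 \right)} + K = 5 \cdot 3 - 414 = 15 - 414 = -399$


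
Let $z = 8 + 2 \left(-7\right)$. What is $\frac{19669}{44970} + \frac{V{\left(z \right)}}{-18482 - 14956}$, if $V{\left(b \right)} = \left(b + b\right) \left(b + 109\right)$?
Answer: $\frac{118879157}{250617810} \approx 0.47434$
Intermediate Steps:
$z = -6$ ($z = 8 - 14 = -6$)
$V{\left(b \right)} = 2 b \left(109 + b\right)$
$\frac{19669}{44970} + \frac{V{\left(z \right)}}{-18482 - 14956} = \frac{19669}{44970} + \frac{2 \left(-6\right) \left(109 - 6\right)}{-18482 - 14956} = 19669 \cdot \frac{1}{44970} + \frac{2 \left(-6\right) 103}{-33438} = \frac{19669}{44970} - - \frac{206}{5573} = \frac{19669}{44970} + \frac{206}{5573} = \frac{118879157}{250617810}$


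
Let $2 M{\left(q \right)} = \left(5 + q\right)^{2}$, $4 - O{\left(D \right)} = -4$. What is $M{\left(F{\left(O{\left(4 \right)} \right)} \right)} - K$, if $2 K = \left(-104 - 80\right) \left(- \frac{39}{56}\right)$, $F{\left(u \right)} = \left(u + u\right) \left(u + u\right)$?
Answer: $\frac{237975}{7} \approx 33996.0$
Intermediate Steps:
$O{\left(D \right)} = 8$ ($O{\left(D \right)} = 4 - -4 = 4 + 4 = 8$)
$F{\left(u \right)} = 4 u^{2}$ ($F{\left(u \right)} = 2 u 2 u = 4 u^{2}$)
$M{\left(q \right)} = \frac{\left(5 + q\right)^{2}}{2}$
$K = \frac{897}{14}$ ($K = \frac{\left(-104 - 80\right) \left(- \frac{39}{56}\right)}{2} = \frac{\left(-184\right) \left(\left(-39\right) \frac{1}{56}\right)}{2} = \frac{\left(-184\right) \left(- \frac{39}{56}\right)}{2} = \frac{1}{2} \cdot \frac{897}{7} = \frac{897}{14} \approx 64.071$)
$M{\left(F{\left(O{\left(4 \right)} \right)} \right)} - K = \frac{\left(5 + 4 \cdot 8^{2}\right)^{2}}{2} - \frac{897}{14} = \frac{\left(5 + 4 \cdot 64\right)^{2}}{2} - \frac{897}{14} = \frac{\left(5 + 256\right)^{2}}{2} - \frac{897}{14} = \frac{261^{2}}{2} - \frac{897}{14} = \frac{1}{2} \cdot 68121 - \frac{897}{14} = \frac{68121}{2} - \frac{897}{14} = \frac{237975}{7}$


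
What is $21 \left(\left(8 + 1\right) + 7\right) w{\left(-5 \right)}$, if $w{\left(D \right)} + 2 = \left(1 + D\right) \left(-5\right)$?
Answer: $6048$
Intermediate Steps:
$w{\left(D \right)} = -7 - 5 D$ ($w{\left(D \right)} = -2 + \left(1 + D\right) \left(-5\right) = -2 - \left(5 + 5 D\right) = -7 - 5 D$)
$21 \left(\left(8 + 1\right) + 7\right) w{\left(-5 \right)} = 21 \left(\left(8 + 1\right) + 7\right) \left(-7 - -25\right) = 21 \left(9 + 7\right) \left(-7 + 25\right) = 21 \cdot 16 \cdot 18 = 336 \cdot 18 = 6048$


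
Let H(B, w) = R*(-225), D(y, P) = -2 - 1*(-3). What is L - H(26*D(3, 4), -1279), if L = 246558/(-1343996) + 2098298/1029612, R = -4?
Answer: -77678045222093/86487150597 ≈ -898.15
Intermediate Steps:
D(y, P) = 1 (D(y, P) = -2 + 3 = 1)
H(B, w) = 900 (H(B, w) = -4*(-225) = 900)
L = 160390315207/86487150597 (L = 246558*(-1/1343996) + 2098298*(1/1029612) = -123279/671998 + 1049149/514806 = 160390315207/86487150597 ≈ 1.8545)
L - H(26*D(3, 4), -1279) = 160390315207/86487150597 - 1*900 = 160390315207/86487150597 - 900 = -77678045222093/86487150597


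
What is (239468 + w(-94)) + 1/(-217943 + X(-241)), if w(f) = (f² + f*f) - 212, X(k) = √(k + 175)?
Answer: 1109441995349307/4318104665 - I*√66/47499151315 ≈ 2.5693e+5 - 1.7104e-10*I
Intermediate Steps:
X(k) = √(175 + k)
w(f) = -212 + 2*f² (w(f) = (f² + f²) - 212 = 2*f² - 212 = -212 + 2*f²)
(239468 + w(-94)) + 1/(-217943 + X(-241)) = (239468 + (-212 + 2*(-94)²)) + 1/(-217943 + √(175 - 241)) = (239468 + (-212 + 2*8836)) + 1/(-217943 + √(-66)) = (239468 + (-212 + 17672)) + 1/(-217943 + I*√66) = (239468 + 17460) + 1/(-217943 + I*√66) = 256928 + 1/(-217943 + I*√66)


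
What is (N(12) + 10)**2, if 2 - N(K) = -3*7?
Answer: 1089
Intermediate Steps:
N(K) = 23 (N(K) = 2 - (-3)*7 = 2 - 1*(-21) = 2 + 21 = 23)
(N(12) + 10)**2 = (23 + 10)**2 = 33**2 = 1089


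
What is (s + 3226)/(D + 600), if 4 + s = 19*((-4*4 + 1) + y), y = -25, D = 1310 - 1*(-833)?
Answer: 2462/2743 ≈ 0.89756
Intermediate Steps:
D = 2143 (D = 1310 + 833 = 2143)
s = -764 (s = -4 + 19*((-4*4 + 1) - 25) = -4 + 19*((-16 + 1) - 25) = -4 + 19*(-15 - 25) = -4 + 19*(-40) = -4 - 760 = -764)
(s + 3226)/(D + 600) = (-764 + 3226)/(2143 + 600) = 2462/2743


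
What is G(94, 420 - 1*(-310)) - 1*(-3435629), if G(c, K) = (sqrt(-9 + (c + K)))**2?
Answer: 3436444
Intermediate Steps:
G(c, K) = -9 + K + c (G(c, K) = (sqrt(-9 + (K + c)))**2 = (sqrt(-9 + K + c))**2 = -9 + K + c)
G(94, 420 - 1*(-310)) - 1*(-3435629) = (-9 + (420 - 1*(-310)) + 94) - 1*(-3435629) = (-9 + (420 + 310) + 94) + 3435629 = (-9 + 730 + 94) + 3435629 = 815 + 3435629 = 3436444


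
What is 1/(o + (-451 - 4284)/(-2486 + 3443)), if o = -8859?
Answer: -957/8482798 ≈ -0.00011282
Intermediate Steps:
1/(o + (-451 - 4284)/(-2486 + 3443)) = 1/(-8859 + (-451 - 4284)/(-2486 + 3443)) = 1/(-8859 - 4735/957) = 1/(-8482798/957) = -957/8482798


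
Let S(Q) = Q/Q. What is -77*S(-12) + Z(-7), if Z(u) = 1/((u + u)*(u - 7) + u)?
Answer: -14552/189 ≈ -76.995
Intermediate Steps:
Z(u) = 1/(u + 2*u*(-7 + u)) (Z(u) = 1/((2*u)*(-7 + u) + u) = 1/(2*u*(-7 + u) + u) = 1/(u + 2*u*(-7 + u)))
S(Q) = 1
-77*S(-12) + Z(-7) = -77*1 + 1/((-7)*(-13 + 2*(-7))) = -77 - 1/(7*(-13 - 14)) = -77 - 1/7/(-27) = -77 - 1/7*(-1/27) = -77 + 1/189 = -14552/189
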